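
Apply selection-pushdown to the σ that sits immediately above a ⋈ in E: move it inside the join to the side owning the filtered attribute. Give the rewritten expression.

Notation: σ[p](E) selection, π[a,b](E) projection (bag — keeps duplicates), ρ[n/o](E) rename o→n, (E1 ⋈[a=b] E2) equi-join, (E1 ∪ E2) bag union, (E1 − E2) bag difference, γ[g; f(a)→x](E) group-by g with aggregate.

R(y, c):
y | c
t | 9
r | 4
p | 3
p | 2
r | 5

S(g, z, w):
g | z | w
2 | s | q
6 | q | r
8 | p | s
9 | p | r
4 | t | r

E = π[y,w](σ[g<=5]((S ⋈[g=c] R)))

σ filters on g, owned by the left side.
E' = π[y,w]((σ[g<=5](S) ⋈[g=c] R))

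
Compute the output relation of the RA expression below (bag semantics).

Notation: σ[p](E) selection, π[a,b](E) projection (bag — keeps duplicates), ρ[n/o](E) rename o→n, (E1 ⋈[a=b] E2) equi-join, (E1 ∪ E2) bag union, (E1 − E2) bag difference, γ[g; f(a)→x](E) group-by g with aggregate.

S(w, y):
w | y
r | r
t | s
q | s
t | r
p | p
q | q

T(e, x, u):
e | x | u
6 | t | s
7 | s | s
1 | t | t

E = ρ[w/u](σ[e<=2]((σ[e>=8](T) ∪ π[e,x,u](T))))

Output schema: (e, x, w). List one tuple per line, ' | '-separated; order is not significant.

Stepwise |·|:
  T → 3
  σ[e>=8](T) → 0
  T → 3
  π[e,x,u](T) → 3
  (σ[e>=8](T) ∪ π[e,x,u](T)) → 3
  σ[e<=2]((σ[e>=8](T) ∪ π[e,x,u](T))) → 1
  ρ[w/u](σ[e<=2]((σ[e>=8](T) ∪ π[e,x,u](T)))) → 1

== RESULT ==
e | x | w
1 | t | t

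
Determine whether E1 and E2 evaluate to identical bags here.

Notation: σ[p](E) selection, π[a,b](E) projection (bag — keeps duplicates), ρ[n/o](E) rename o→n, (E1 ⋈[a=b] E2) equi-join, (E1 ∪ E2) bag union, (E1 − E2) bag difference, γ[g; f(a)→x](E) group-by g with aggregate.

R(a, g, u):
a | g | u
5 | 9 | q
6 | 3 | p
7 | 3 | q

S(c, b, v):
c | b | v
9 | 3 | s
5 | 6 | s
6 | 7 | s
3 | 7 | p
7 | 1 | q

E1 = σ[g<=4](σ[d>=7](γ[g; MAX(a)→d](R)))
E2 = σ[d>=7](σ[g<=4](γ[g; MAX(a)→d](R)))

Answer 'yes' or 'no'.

E1 row counts bottom-up:
  R → 3
  γ[g; MAX(a)→d](R) → 2
  σ[d>=7](γ[g; MAX(a)→d](R)) → 1
  σ[g<=4](σ[d>=7](γ[g; MAX(a)→d](R))) → 1
E2 row counts bottom-up:
  R → 3
  γ[g; MAX(a)→d](R) → 2
  σ[g<=4](γ[g; MAX(a)→d](R)) → 1
  σ[d>=7](σ[g<=4](γ[g; MAX(a)→d](R))) → 1

E1 and E2 produce the same multiset:
g | d
3 | 7

yes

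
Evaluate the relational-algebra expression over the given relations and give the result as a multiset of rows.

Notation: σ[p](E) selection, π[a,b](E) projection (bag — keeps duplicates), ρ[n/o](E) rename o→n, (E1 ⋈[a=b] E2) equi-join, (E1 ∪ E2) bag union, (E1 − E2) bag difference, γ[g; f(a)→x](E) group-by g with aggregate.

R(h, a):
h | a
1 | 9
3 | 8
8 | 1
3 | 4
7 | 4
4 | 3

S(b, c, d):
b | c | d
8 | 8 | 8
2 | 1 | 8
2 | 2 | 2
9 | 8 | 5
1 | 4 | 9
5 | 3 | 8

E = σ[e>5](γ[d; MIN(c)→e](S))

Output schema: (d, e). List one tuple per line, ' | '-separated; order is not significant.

Per-node cardinality:
  S → 6
  γ[d; MIN(c)→e](S) → 4
  σ[e>5](γ[d; MIN(c)→e](S)) → 1

== RESULT ==
d | e
5 | 8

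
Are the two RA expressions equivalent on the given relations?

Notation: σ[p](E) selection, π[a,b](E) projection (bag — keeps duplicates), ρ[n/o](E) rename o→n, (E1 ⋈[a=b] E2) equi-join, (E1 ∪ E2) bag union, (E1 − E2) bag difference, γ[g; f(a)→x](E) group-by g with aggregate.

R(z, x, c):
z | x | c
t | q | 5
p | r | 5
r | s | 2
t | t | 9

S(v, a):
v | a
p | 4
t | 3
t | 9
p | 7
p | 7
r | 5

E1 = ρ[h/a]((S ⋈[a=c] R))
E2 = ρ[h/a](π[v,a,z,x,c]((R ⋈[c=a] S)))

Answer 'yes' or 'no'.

E1 row counts bottom-up:
  S → 6
  R → 4
  (S ⋈[a=c] R) → 3
  ρ[h/a]((S ⋈[a=c] R)) → 3
E2 row counts bottom-up:
  R → 4
  S → 6
  (R ⋈[c=a] S) → 3
  π[v,a,z,x,c]((R ⋈[c=a] S)) → 3
  ρ[h/a](π[v,a,z,x,c]((R ⋈[c=a] S))) → 3

E1 and E2 produce the same multiset:
v | h | z | x | c
r | 5 | p | r | 5
r | 5 | t | q | 5
t | 9 | t | t | 9

yes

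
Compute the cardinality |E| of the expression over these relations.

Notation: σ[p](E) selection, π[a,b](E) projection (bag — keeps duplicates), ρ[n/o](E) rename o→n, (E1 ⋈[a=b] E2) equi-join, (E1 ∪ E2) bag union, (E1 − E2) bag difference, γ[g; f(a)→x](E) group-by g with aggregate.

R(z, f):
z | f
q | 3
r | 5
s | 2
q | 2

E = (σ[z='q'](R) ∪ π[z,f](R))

Per-node cardinality:
  R → 4
  σ[z='q'](R) → 2
  R → 4
  π[z,f](R) → 4
  (σ[z='q'](R) ∪ π[z,f](R)) → 6

|E| = 6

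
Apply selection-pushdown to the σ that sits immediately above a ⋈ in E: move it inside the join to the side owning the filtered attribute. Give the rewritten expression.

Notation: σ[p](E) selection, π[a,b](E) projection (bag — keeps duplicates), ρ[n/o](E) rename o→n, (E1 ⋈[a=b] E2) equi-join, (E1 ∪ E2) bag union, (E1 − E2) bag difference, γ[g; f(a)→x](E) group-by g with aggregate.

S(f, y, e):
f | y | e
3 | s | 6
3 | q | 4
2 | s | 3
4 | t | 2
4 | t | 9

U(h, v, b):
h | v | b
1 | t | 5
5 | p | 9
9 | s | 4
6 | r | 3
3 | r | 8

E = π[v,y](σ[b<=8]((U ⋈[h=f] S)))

σ filters on b, owned by the left side.
E' = π[v,y]((σ[b<=8](U) ⋈[h=f] S))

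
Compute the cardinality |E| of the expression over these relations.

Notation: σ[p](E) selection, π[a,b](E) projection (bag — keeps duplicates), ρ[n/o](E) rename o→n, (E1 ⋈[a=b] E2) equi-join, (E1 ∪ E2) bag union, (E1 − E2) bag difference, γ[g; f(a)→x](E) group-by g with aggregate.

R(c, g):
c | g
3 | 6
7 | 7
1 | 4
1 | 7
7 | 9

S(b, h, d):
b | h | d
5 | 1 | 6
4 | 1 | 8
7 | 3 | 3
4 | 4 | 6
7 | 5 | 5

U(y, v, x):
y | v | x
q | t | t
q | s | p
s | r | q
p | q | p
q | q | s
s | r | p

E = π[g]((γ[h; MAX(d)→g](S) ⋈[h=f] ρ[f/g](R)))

Stepwise |·|:
  S → 5
  γ[h; MAX(d)→g](S) → 4
  R → 5
  ρ[f/g](R) → 5
  (γ[h; MAX(d)→g](S) ⋈[h=f] ρ[f/g](R)) → 1
  π[g]((γ[h; MAX(d)→g](S) ⋈[h=f] ρ[f/g](R))) → 1

|E| = 1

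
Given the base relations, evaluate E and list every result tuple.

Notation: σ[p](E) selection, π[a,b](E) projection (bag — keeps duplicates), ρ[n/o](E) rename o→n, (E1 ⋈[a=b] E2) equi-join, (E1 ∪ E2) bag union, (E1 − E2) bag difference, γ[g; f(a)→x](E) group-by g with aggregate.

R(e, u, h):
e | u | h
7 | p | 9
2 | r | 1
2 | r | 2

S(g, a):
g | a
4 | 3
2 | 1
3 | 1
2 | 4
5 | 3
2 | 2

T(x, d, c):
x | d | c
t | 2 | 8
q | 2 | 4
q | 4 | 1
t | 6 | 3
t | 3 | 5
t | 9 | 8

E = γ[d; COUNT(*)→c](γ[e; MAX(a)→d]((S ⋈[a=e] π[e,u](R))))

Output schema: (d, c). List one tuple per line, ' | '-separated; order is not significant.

Per-node cardinality:
  S → 6
  R → 3
  π[e,u](R) → 3
  (S ⋈[a=e] π[e,u](R)) → 2
  γ[e; MAX(a)→d]((S ⋈[a=e] π[e,u](R))) → 1
  γ[d; COUNT(*)→c](γ[e; MAX(a)→d]((S ⋈[a=e] π[e,u](R)))) → 1

== RESULT ==
d | c
2 | 1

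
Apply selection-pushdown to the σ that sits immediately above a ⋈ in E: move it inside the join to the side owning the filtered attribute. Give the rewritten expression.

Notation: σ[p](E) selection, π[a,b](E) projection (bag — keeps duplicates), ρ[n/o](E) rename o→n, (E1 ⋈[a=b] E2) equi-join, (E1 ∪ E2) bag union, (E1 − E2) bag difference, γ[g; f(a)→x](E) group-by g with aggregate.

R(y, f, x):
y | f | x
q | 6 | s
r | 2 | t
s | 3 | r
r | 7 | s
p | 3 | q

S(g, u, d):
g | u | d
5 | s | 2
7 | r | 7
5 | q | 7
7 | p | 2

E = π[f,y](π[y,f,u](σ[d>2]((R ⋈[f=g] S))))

σ filters on d, owned by the right side.
E' = π[f,y](π[y,f,u]((R ⋈[f=g] σ[d>2](S))))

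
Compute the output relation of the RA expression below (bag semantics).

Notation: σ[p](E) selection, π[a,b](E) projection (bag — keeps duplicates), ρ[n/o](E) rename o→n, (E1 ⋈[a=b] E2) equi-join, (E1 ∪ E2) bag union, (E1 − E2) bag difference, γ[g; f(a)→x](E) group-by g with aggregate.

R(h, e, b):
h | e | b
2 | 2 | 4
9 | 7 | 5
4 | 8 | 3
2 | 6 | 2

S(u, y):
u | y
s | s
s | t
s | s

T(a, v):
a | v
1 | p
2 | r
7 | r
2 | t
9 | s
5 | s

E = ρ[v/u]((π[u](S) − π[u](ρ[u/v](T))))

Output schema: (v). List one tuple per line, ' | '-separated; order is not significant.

Row counts bottom-up:
  S → 3
  π[u](S) → 3
  T → 6
  ρ[u/v](T) → 6
  π[u](ρ[u/v](T)) → 6
  (π[u](S) − π[u](ρ[u/v](T))) → 1
  ρ[v/u]((π[u](S) − π[u](ρ[u/v](T)))) → 1

== RESULT ==
v
s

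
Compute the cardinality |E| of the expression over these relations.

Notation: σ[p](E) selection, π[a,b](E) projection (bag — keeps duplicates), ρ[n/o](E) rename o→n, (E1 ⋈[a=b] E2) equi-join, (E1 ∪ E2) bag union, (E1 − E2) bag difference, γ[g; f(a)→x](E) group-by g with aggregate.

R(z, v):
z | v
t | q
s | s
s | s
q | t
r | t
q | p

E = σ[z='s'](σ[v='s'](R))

Subexpression sizes:
  R → 6
  σ[v='s'](R) → 2
  σ[z='s'](σ[v='s'](R)) → 2

|E| = 2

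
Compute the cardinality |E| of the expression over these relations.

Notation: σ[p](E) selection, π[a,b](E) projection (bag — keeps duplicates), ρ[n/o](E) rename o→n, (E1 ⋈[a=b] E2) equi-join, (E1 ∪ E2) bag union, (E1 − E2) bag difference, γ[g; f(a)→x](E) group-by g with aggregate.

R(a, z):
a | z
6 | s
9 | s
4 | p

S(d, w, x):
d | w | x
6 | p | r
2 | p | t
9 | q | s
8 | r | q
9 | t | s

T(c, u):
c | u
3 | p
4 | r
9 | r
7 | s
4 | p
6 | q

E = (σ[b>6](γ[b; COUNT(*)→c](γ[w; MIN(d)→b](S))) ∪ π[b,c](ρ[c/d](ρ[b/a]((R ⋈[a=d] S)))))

Per-node cardinality:
  S → 5
  γ[w; MIN(d)→b](S) → 4
  γ[b; COUNT(*)→c](γ[w; MIN(d)→b](S)) → 3
  σ[b>6](γ[b; COUNT(*)→c](γ[w; MIN(d)→b](S))) → 2
  R → 3
  S → 5
  (R ⋈[a=d] S) → 3
  ρ[b/a]((R ⋈[a=d] S)) → 3
  ρ[c/d](ρ[b/a]((R ⋈[a=d] S))) → 3
  π[b,c](ρ[c/d](ρ[b/a]((R ⋈[a=d] S)))) → 3
  (σ[b>6](γ[b; COUNT(*)→c](γ[w; MIN(d)→b](S))) ∪ π[b,c](ρ[c/d](ρ[b/a]((R ⋈[a=d] S))))) → 5

|E| = 5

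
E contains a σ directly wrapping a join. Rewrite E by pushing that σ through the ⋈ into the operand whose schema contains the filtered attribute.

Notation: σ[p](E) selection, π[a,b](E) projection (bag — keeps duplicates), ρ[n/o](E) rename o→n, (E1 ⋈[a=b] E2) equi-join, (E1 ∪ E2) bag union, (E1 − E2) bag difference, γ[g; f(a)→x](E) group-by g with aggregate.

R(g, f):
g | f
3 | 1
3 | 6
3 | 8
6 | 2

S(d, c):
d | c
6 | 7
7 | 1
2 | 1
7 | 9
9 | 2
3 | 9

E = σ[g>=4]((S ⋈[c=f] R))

σ filters on g, owned by the right side.
E' = (S ⋈[c=f] σ[g>=4](R))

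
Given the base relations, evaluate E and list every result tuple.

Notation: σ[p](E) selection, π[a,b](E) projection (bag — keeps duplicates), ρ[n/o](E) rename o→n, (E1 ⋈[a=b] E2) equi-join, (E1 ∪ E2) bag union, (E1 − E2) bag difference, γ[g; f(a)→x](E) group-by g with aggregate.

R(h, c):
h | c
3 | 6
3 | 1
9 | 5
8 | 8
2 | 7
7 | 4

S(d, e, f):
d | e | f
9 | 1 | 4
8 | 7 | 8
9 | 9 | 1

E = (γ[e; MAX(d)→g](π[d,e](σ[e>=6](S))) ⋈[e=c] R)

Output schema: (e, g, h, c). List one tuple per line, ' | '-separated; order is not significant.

Stepwise |·|:
  S → 3
  σ[e>=6](S) → 2
  π[d,e](σ[e>=6](S)) → 2
  γ[e; MAX(d)→g](π[d,e](σ[e>=6](S))) → 2
  R → 6
  (γ[e; MAX(d)→g](π[d,e](σ[e>=6](S))) ⋈[e=c] R) → 1

== RESULT ==
e | g | h | c
7 | 8 | 2 | 7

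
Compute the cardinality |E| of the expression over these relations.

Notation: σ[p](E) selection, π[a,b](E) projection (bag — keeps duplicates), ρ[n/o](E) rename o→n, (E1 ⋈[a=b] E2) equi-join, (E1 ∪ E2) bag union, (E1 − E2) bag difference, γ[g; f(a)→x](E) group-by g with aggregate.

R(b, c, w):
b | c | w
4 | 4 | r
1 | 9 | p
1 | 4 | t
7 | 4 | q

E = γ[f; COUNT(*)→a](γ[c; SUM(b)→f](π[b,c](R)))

Row counts bottom-up:
  R → 4
  π[b,c](R) → 4
  γ[c; SUM(b)→f](π[b,c](R)) → 2
  γ[f; COUNT(*)→a](γ[c; SUM(b)→f](π[b,c](R))) → 2

|E| = 2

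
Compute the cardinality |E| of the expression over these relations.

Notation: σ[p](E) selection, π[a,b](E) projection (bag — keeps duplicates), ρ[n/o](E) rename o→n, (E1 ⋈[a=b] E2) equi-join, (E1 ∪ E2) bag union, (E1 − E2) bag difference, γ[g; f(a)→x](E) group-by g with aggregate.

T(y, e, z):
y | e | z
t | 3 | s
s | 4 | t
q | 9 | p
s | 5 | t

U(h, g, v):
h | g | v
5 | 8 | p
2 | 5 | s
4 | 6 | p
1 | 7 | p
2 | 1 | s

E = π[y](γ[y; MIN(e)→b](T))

Subexpression sizes:
  T → 4
  γ[y; MIN(e)→b](T) → 3
  π[y](γ[y; MIN(e)→b](T)) → 3

|E| = 3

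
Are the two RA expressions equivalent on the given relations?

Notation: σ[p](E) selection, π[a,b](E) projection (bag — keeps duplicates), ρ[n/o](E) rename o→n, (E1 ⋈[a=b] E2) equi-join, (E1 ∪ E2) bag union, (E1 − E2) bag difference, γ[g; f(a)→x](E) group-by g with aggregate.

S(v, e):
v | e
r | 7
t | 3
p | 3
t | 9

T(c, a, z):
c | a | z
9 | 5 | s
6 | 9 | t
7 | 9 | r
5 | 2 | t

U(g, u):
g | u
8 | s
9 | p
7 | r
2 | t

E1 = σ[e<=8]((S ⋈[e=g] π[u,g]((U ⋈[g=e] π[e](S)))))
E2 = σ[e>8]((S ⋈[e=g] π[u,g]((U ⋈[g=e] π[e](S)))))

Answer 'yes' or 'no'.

E1 subexpression sizes:
  S → 4
  U → 4
  S → 4
  π[e](S) → 4
  (U ⋈[g=e] π[e](S)) → 2
  π[u,g]((U ⋈[g=e] π[e](S))) → 2
  (S ⋈[e=g] π[u,g]((U ⋈[g=e] π[e](S)))) → 2
  σ[e<=8]((S ⋈[e=g] π[u,g]((U ⋈[g=e] π[e](S))))) → 1
E2 subexpression sizes:
  S → 4
  U → 4
  S → 4
  π[e](S) → 4
  (U ⋈[g=e] π[e](S)) → 2
  π[u,g]((U ⋈[g=e] π[e](S))) → 2
  (S ⋈[e=g] π[u,g]((U ⋈[g=e] π[e](S)))) → 2
  σ[e>8]((S ⋈[e=g] π[u,g]((U ⋈[g=e] π[e](S))))) → 1

E1 result:
v | e | u | g
r | 7 | r | 7
E2 result:
v | e | u | g
t | 9 | p | 9
Witness: ('r', 7, 'r', 7) appears 1× in E1 but 0× in E2.

no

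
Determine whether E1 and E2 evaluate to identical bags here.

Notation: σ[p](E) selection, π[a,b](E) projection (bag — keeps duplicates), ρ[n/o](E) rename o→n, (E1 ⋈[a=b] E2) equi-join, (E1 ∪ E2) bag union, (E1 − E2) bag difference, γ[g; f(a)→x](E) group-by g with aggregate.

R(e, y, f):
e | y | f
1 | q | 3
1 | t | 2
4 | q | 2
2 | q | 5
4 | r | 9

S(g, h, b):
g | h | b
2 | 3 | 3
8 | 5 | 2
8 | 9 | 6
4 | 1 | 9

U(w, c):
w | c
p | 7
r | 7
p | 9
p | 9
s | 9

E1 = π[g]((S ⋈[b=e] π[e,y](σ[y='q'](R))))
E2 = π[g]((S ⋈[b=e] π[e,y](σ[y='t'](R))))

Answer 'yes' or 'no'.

E1 subexpression sizes:
  S → 4
  R → 5
  σ[y='q'](R) → 3
  π[e,y](σ[y='q'](R)) → 3
  (S ⋈[b=e] π[e,y](σ[y='q'](R))) → 1
  π[g]((S ⋈[b=e] π[e,y](σ[y='q'](R)))) → 1
E2 subexpression sizes:
  S → 4
  R → 5
  σ[y='t'](R) → 1
  π[e,y](σ[y='t'](R)) → 1
  (S ⋈[b=e] π[e,y](σ[y='t'](R))) → 0
  π[g]((S ⋈[b=e] π[e,y](σ[y='t'](R)))) → 0

E1 result:
g
8
E2 result:
g
(0 rows)
Witness: (8,) appears 1× in E1 but 0× in E2.

no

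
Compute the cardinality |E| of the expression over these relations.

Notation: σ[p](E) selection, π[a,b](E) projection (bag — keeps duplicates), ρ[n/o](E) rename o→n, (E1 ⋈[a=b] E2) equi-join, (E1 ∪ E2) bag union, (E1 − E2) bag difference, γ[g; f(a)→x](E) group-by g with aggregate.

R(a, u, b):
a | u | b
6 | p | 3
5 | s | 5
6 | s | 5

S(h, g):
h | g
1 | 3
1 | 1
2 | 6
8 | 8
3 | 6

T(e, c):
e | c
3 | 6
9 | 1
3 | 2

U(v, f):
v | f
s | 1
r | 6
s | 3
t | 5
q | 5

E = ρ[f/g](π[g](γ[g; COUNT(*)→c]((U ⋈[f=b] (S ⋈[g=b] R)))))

Subexpression sizes:
  U → 5
  S → 5
  R → 3
  (S ⋈[g=b] R) → 1
  (U ⋈[f=b] (S ⋈[g=b] R)) → 1
  γ[g; COUNT(*)→c]((U ⋈[f=b] (S ⋈[g=b] R))) → 1
  π[g](γ[g; COUNT(*)→c]((U ⋈[f=b] (S ⋈[g=b] R)))) → 1
  ρ[f/g](π[g](γ[g; COUNT(*)→c]((U ⋈[f=b] (S ⋈[g=b] R))))) → 1

|E| = 1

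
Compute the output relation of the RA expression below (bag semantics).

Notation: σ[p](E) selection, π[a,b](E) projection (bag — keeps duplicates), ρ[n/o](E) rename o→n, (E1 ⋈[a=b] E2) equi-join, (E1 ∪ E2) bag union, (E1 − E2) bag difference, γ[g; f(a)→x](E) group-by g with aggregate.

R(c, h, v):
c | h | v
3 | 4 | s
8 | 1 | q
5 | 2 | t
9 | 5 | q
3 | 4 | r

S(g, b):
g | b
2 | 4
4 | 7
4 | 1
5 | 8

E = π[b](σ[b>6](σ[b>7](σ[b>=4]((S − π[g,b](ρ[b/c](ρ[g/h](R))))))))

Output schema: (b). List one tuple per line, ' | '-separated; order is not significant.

Per-node cardinality:
  S → 4
  R → 5
  ρ[g/h](R) → 5
  ρ[b/c](ρ[g/h](R)) → 5
  π[g,b](ρ[b/c](ρ[g/h](R))) → 5
  (S − π[g,b](ρ[b/c](ρ[g/h](R)))) → 4
  σ[b>=4]((S − π[g,b](ρ[b/c](ρ[g/h](R))))) → 3
  σ[b>7](σ[b>=4]((S − π[g,b](ρ[b/c](ρ[g/h](R)))))) → 1
  σ[b>6](σ[b>7](σ[b>=4]((S − π[g,b](ρ[b/c](ρ[g/h](R))))))) → 1
  π[b](σ[b>6](σ[b>7](σ[b>=4]((S − π[g,b](ρ[b/c](ρ[g/h](R)))))))) → 1

== RESULT ==
b
8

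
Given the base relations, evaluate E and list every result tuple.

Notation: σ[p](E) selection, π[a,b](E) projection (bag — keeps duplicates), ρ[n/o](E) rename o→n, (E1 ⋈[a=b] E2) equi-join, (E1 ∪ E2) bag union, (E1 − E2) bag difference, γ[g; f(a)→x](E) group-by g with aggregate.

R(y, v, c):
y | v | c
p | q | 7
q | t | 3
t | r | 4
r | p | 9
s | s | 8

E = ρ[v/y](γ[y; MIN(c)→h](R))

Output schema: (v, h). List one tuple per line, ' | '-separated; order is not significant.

Per-node cardinality:
  R → 5
  γ[y; MIN(c)→h](R) → 5
  ρ[v/y](γ[y; MIN(c)→h](R)) → 5

== RESULT ==
v | h
p | 7
q | 3
r | 9
s | 8
t | 4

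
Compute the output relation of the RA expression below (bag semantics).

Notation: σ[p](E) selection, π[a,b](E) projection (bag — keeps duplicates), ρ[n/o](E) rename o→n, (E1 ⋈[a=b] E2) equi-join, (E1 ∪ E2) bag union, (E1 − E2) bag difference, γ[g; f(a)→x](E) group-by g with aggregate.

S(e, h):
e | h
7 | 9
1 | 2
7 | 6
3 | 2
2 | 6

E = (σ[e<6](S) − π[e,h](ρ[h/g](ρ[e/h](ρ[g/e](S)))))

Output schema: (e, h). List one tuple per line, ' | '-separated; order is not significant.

Stepwise |·|:
  S → 5
  σ[e<6](S) → 3
  S → 5
  ρ[g/e](S) → 5
  ρ[e/h](ρ[g/e](S)) → 5
  ρ[h/g](ρ[e/h](ρ[g/e](S))) → 5
  π[e,h](ρ[h/g](ρ[e/h](ρ[g/e](S)))) → 5
  (σ[e<6](S) − π[e,h](ρ[h/g](ρ[e/h](ρ[g/e](S))))) → 3

== RESULT ==
e | h
1 | 2
2 | 6
3 | 2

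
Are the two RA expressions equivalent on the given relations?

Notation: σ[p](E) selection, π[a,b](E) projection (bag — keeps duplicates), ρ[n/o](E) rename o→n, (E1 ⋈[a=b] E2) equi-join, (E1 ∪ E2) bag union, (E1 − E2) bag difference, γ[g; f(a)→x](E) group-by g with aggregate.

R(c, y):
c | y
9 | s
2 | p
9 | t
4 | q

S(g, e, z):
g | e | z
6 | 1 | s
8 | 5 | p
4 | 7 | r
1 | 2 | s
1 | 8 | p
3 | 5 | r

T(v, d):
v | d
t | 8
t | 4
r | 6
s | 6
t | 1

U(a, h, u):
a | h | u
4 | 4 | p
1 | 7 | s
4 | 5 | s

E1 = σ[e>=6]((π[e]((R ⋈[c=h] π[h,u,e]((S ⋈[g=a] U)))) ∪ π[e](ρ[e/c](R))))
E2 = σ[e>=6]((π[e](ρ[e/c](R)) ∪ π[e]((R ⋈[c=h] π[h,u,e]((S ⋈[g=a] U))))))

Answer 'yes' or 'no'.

E1 per-node cardinality:
  R → 4
  S → 6
  U → 3
  (S ⋈[g=a] U) → 4
  π[h,u,e]((S ⋈[g=a] U)) → 4
  (R ⋈[c=h] π[h,u,e]((S ⋈[g=a] U))) → 1
  π[e]((R ⋈[c=h] π[h,u,e]((S ⋈[g=a] U)))) → 1
  R → 4
  ρ[e/c](R) → 4
  π[e](ρ[e/c](R)) → 4
  (π[e]((R ⋈[c=h] π[h,u,e]((S ⋈[g=a] U)))) ∪ π[e](ρ[e/c](R))) → 5
  σ[e>=6]((π[e]((R ⋈[c=h] π[h,u,e]((S ⋈[g=a] U)))) ∪ π[e](ρ[e/c](R)))) → 3
E2 per-node cardinality:
  R → 4
  ρ[e/c](R) → 4
  π[e](ρ[e/c](R)) → 4
  R → 4
  S → 6
  U → 3
  (S ⋈[g=a] U) → 4
  π[h,u,e]((S ⋈[g=a] U)) → 4
  (R ⋈[c=h] π[h,u,e]((S ⋈[g=a] U))) → 1
  π[e]((R ⋈[c=h] π[h,u,e]((S ⋈[g=a] U)))) → 1
  (π[e](ρ[e/c](R)) ∪ π[e]((R ⋈[c=h] π[h,u,e]((S ⋈[g=a] U))))) → 5
  σ[e>=6]((π[e](ρ[e/c](R)) ∪ π[e]((R ⋈[c=h] π[h,u,e]((S ⋈[g=a] U)))))) → 3

E1 and E2 produce the same multiset:
e
7
9
9

yes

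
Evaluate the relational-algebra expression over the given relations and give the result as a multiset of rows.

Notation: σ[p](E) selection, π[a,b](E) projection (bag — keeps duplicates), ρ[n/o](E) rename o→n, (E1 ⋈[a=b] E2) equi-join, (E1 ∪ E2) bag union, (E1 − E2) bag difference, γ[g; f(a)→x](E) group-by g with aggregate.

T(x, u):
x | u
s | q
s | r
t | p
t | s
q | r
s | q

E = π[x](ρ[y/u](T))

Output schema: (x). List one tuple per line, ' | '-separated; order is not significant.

Subexpression sizes:
  T → 6
  ρ[y/u](T) → 6
  π[x](ρ[y/u](T)) → 6

== RESULT ==
x
q
s
s
s
t
t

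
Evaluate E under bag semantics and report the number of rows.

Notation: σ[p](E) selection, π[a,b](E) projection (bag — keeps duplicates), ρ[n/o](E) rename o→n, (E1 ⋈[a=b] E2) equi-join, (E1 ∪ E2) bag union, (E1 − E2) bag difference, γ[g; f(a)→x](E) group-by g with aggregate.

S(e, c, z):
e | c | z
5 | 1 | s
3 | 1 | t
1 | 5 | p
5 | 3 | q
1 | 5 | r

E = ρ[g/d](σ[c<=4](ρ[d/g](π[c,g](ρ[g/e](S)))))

Subexpression sizes:
  S → 5
  ρ[g/e](S) → 5
  π[c,g](ρ[g/e](S)) → 5
  ρ[d/g](π[c,g](ρ[g/e](S))) → 5
  σ[c<=4](ρ[d/g](π[c,g](ρ[g/e](S)))) → 3
  ρ[g/d](σ[c<=4](ρ[d/g](π[c,g](ρ[g/e](S))))) → 3

|E| = 3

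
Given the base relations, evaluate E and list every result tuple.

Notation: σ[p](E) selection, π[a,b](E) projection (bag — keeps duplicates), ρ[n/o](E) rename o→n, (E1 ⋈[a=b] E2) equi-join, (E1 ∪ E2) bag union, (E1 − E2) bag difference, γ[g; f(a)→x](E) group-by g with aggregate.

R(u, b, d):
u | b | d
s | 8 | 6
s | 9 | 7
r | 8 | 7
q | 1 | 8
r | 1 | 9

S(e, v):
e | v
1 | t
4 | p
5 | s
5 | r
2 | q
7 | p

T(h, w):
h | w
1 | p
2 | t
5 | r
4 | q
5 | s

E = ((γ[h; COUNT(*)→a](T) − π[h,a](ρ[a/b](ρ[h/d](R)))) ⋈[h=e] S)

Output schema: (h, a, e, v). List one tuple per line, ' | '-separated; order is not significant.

Row counts bottom-up:
  T → 5
  γ[h; COUNT(*)→a](T) → 4
  R → 5
  ρ[h/d](R) → 5
  ρ[a/b](ρ[h/d](R)) → 5
  π[h,a](ρ[a/b](ρ[h/d](R))) → 5
  (γ[h; COUNT(*)→a](T) − π[h,a](ρ[a/b](ρ[h/d](R)))) → 4
  S → 6
  ((γ[h; COUNT(*)→a](T) − π[h,a](ρ[a/b](ρ[h/d](R)))) ⋈[h=e] S) → 5

== RESULT ==
h | a | e | v
1 | 1 | 1 | t
2 | 1 | 2 | q
4 | 1 | 4 | p
5 | 2 | 5 | r
5 | 2 | 5 | s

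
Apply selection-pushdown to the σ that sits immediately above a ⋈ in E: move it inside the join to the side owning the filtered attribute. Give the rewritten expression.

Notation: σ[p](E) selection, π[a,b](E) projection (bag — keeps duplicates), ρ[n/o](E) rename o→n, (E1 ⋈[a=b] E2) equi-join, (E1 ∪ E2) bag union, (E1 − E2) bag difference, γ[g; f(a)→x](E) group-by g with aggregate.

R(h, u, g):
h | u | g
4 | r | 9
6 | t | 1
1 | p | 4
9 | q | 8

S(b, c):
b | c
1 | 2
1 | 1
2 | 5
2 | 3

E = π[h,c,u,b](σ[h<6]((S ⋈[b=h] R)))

σ filters on h, owned by the right side.
E' = π[h,c,u,b]((S ⋈[b=h] σ[h<6](R)))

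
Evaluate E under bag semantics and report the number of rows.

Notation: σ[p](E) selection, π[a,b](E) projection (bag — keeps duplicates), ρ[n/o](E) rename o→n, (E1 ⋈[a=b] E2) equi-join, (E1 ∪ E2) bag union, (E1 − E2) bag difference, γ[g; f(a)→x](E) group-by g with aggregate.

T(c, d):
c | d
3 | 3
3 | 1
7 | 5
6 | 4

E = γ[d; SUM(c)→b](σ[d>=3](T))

Stepwise |·|:
  T → 4
  σ[d>=3](T) → 3
  γ[d; SUM(c)→b](σ[d>=3](T)) → 3

|E| = 3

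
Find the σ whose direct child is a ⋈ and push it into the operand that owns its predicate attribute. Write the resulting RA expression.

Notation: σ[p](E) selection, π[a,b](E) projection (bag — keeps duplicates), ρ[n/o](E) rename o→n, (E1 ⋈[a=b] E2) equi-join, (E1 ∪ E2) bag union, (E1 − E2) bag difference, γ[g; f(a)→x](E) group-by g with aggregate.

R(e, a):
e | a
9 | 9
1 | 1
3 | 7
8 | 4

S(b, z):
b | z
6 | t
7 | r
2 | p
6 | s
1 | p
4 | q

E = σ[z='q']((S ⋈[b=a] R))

σ filters on z, owned by the left side.
E' = (σ[z='q'](S) ⋈[b=a] R)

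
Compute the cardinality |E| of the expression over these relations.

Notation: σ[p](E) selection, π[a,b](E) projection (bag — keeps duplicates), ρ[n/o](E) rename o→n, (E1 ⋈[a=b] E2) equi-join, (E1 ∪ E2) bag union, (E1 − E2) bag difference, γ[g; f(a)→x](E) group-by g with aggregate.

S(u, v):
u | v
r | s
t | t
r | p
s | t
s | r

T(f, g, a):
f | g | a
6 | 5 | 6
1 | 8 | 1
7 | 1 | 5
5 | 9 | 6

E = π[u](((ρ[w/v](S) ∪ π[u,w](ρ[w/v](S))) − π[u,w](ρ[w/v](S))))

Per-node cardinality:
  S → 5
  ρ[w/v](S) → 5
  S → 5
  ρ[w/v](S) → 5
  π[u,w](ρ[w/v](S)) → 5
  (ρ[w/v](S) ∪ π[u,w](ρ[w/v](S))) → 10
  S → 5
  ρ[w/v](S) → 5
  π[u,w](ρ[w/v](S)) → 5
  ((ρ[w/v](S) ∪ π[u,w](ρ[w/v](S))) − π[u,w](ρ[w/v](S))) → 5
  π[u](((ρ[w/v](S) ∪ π[u,w](ρ[w/v](S))) − π[u,w](ρ[w/v](S)))) → 5

|E| = 5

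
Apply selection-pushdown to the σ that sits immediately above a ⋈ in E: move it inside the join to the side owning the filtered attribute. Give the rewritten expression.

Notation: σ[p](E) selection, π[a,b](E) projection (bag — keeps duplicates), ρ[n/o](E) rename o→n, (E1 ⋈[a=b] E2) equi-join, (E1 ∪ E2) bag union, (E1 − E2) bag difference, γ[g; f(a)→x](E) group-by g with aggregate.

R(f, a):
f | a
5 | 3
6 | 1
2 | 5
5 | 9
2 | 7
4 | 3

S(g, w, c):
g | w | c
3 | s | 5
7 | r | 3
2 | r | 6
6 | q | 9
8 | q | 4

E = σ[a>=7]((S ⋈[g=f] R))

σ filters on a, owned by the right side.
E' = (S ⋈[g=f] σ[a>=7](R))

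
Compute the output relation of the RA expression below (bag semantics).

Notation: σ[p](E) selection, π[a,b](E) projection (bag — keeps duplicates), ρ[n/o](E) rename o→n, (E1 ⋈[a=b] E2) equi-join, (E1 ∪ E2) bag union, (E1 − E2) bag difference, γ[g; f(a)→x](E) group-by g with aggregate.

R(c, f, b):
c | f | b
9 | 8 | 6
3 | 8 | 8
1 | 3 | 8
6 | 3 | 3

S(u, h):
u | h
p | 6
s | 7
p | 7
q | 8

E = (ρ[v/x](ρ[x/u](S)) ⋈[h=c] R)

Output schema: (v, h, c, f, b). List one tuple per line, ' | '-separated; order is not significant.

Per-node cardinality:
  S → 4
  ρ[x/u](S) → 4
  ρ[v/x](ρ[x/u](S)) → 4
  R → 4
  (ρ[v/x](ρ[x/u](S)) ⋈[h=c] R) → 1

== RESULT ==
v | h | c | f | b
p | 6 | 6 | 3 | 3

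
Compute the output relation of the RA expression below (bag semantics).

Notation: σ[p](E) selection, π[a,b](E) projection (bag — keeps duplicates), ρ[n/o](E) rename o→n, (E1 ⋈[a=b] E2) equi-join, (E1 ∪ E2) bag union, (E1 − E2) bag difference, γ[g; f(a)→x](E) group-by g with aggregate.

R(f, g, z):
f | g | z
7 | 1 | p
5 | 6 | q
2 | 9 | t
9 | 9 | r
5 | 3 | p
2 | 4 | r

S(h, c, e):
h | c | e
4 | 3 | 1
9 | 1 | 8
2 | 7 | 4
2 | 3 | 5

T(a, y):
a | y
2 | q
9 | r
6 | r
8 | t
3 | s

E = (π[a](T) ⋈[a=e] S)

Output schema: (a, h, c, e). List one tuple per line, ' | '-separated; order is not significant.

Stepwise |·|:
  T → 5
  π[a](T) → 5
  S → 4
  (π[a](T) ⋈[a=e] S) → 1

== RESULT ==
a | h | c | e
8 | 9 | 1 | 8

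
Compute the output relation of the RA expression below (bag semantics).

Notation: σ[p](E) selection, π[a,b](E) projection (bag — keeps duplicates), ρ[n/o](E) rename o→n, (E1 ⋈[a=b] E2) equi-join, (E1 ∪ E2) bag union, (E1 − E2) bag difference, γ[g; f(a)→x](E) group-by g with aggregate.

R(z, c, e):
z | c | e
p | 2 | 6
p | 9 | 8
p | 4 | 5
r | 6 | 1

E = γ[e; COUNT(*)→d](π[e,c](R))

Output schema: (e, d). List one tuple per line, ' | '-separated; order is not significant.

Row counts bottom-up:
  R → 4
  π[e,c](R) → 4
  γ[e; COUNT(*)→d](π[e,c](R)) → 4

== RESULT ==
e | d
1 | 1
5 | 1
6 | 1
8 | 1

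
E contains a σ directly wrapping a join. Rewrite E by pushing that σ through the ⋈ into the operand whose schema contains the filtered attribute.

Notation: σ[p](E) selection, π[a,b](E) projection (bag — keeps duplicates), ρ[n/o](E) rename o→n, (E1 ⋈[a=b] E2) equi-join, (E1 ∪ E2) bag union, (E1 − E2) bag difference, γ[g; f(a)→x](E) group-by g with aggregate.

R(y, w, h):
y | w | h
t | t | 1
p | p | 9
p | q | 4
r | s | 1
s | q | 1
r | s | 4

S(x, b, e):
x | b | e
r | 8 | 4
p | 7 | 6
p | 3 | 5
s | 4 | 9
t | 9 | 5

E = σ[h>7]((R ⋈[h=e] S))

σ filters on h, owned by the left side.
E' = (σ[h>7](R) ⋈[h=e] S)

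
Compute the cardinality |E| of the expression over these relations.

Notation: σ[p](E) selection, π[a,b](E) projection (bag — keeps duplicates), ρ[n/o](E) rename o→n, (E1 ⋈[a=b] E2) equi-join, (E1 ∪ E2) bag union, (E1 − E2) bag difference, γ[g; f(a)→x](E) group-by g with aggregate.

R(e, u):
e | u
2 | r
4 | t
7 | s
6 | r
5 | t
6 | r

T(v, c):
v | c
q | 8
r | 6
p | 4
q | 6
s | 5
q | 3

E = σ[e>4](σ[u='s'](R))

Stepwise |·|:
  R → 6
  σ[u='s'](R) → 1
  σ[e>4](σ[u='s'](R)) → 1

|E| = 1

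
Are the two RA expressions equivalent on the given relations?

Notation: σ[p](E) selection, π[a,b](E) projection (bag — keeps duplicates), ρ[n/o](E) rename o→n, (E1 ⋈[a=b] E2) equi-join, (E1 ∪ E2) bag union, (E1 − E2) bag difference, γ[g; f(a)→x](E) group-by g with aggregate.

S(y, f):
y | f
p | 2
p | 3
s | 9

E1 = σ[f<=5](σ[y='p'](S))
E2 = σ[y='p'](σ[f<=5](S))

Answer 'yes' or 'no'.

E1 stepwise |·|:
  S → 3
  σ[y='p'](S) → 2
  σ[f<=5](σ[y='p'](S)) → 2
E2 stepwise |·|:
  S → 3
  σ[f<=5](S) → 2
  σ[y='p'](σ[f<=5](S)) → 2

E1 and E2 produce the same multiset:
y | f
p | 2
p | 3

yes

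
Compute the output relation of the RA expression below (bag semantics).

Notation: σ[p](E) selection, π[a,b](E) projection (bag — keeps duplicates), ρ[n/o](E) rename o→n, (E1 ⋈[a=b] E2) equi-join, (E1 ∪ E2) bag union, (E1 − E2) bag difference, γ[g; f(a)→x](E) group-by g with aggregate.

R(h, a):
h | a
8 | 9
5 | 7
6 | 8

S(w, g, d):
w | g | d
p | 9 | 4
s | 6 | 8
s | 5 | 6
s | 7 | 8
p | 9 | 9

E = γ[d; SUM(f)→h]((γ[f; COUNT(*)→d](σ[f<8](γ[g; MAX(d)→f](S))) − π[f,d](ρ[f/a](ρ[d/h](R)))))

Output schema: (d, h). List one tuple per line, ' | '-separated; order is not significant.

Subexpression sizes:
  S → 5
  γ[g; MAX(d)→f](S) → 4
  σ[f<8](γ[g; MAX(d)→f](S)) → 1
  γ[f; COUNT(*)→d](σ[f<8](γ[g; MAX(d)→f](S))) → 1
  R → 3
  ρ[d/h](R) → 3
  ρ[f/a](ρ[d/h](R)) → 3
  π[f,d](ρ[f/a](ρ[d/h](R))) → 3
  (γ[f; COUNT(*)→d](σ[f<8](γ[g; MAX(d)→f](S))) − π[f,d](ρ[f/a](ρ[d/h](R)))) → 1
  γ[d; SUM(f)→h]((γ[f; COUNT(*)→d](σ[f<8](γ[g; MAX(d)→f](S))) − π[f,d](ρ[f/a](ρ[d/h](R))))) → 1

== RESULT ==
d | h
1 | 6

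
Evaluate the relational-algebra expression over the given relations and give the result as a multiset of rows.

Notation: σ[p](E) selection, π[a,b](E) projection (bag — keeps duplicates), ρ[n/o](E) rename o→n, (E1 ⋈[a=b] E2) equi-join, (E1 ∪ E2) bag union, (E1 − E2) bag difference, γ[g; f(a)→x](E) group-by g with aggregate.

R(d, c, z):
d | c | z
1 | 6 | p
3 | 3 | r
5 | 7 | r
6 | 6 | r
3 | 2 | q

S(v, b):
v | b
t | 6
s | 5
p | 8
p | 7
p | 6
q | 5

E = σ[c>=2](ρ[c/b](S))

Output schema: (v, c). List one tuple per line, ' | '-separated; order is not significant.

Row counts bottom-up:
  S → 6
  ρ[c/b](S) → 6
  σ[c>=2](ρ[c/b](S)) → 6

== RESULT ==
v | c
p | 6
p | 7
p | 8
q | 5
s | 5
t | 6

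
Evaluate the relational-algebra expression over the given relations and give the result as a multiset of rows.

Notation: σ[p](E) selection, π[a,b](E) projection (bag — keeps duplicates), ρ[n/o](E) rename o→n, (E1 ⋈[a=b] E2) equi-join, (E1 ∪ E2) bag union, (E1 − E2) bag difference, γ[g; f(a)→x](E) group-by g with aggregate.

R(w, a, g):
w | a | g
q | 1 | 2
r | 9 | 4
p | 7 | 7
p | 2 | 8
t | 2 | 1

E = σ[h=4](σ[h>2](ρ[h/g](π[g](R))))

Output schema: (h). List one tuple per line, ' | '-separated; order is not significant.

Per-node cardinality:
  R → 5
  π[g](R) → 5
  ρ[h/g](π[g](R)) → 5
  σ[h>2](ρ[h/g](π[g](R))) → 3
  σ[h=4](σ[h>2](ρ[h/g](π[g](R)))) → 1

== RESULT ==
h
4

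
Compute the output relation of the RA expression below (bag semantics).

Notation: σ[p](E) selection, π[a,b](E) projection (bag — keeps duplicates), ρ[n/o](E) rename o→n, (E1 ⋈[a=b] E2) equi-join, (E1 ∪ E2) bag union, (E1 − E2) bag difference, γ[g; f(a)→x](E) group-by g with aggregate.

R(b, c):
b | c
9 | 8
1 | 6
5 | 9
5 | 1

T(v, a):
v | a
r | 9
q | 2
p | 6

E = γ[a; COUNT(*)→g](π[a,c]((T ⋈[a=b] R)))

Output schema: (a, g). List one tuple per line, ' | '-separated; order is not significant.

Row counts bottom-up:
  T → 3
  R → 4
  (T ⋈[a=b] R) → 1
  π[a,c]((T ⋈[a=b] R)) → 1
  γ[a; COUNT(*)→g](π[a,c]((T ⋈[a=b] R))) → 1

== RESULT ==
a | g
9 | 1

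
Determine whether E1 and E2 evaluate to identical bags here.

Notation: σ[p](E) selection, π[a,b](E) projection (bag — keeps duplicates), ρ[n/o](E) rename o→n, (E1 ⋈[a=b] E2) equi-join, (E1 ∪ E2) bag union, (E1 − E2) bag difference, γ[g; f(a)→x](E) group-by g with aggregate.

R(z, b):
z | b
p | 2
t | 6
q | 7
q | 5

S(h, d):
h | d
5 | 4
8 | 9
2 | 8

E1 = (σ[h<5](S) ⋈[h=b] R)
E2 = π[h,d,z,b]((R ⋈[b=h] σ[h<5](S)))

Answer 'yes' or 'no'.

E1 stepwise |·|:
  S → 3
  σ[h<5](S) → 1
  R → 4
  (σ[h<5](S) ⋈[h=b] R) → 1
E2 stepwise |·|:
  R → 4
  S → 3
  σ[h<5](S) → 1
  (R ⋈[b=h] σ[h<5](S)) → 1
  π[h,d,z,b]((R ⋈[b=h] σ[h<5](S))) → 1

E1 and E2 produce the same multiset:
h | d | z | b
2 | 8 | p | 2

yes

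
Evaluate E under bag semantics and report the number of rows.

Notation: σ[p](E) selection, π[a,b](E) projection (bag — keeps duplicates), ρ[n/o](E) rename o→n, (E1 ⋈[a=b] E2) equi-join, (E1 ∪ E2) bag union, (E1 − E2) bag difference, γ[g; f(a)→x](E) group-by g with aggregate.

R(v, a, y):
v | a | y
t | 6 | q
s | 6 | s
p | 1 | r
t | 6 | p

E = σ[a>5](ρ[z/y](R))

Subexpression sizes:
  R → 4
  ρ[z/y](R) → 4
  σ[a>5](ρ[z/y](R)) → 3

|E| = 3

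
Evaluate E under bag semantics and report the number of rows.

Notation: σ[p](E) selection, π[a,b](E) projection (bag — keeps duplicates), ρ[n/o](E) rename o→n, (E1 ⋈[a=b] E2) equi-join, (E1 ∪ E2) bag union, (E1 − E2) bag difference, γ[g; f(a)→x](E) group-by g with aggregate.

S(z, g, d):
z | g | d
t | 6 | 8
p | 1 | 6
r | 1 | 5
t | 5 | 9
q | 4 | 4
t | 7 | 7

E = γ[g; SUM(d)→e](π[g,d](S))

Per-node cardinality:
  S → 6
  π[g,d](S) → 6
  γ[g; SUM(d)→e](π[g,d](S)) → 5

|E| = 5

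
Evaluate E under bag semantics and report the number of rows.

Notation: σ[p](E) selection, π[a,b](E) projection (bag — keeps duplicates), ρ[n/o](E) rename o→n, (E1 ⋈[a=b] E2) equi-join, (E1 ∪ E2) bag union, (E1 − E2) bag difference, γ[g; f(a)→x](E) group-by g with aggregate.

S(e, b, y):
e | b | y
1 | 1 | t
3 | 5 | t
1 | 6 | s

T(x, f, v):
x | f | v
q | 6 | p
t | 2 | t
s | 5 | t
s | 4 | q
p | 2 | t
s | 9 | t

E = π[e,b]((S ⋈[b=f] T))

Stepwise |·|:
  S → 3
  T → 6
  (S ⋈[b=f] T) → 2
  π[e,b]((S ⋈[b=f] T)) → 2

|E| = 2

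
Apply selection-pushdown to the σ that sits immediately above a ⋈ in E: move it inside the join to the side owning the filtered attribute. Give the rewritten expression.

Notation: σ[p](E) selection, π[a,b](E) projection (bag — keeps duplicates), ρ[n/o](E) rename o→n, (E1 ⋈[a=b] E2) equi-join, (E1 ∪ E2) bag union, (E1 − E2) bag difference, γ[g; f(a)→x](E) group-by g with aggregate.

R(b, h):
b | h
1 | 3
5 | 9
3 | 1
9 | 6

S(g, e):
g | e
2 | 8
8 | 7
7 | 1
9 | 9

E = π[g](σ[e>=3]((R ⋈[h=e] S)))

σ filters on e, owned by the right side.
E' = π[g]((R ⋈[h=e] σ[e>=3](S)))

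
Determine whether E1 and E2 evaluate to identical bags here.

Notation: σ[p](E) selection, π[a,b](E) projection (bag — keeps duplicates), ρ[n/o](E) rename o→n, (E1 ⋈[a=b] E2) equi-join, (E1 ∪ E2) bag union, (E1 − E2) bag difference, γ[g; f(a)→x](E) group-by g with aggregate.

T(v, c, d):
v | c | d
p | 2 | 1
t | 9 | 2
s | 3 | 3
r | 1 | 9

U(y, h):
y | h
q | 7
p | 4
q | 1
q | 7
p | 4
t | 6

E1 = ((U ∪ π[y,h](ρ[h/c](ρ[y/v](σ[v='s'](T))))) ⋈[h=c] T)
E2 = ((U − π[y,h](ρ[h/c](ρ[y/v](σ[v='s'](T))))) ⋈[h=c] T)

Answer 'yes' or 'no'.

E1 per-node cardinality:
  U → 6
  T → 4
  σ[v='s'](T) → 1
  ρ[y/v](σ[v='s'](T)) → 1
  ρ[h/c](ρ[y/v](σ[v='s'](T))) → 1
  π[y,h](ρ[h/c](ρ[y/v](σ[v='s'](T)))) → 1
  (U ∪ π[y,h](ρ[h/c](ρ[y/v](σ[v='s'](T))))) → 7
  T → 4
  ((U ∪ π[y,h](ρ[h/c](ρ[y/v](σ[v='s'](T))))) ⋈[h=c] T) → 2
E2 per-node cardinality:
  U → 6
  T → 4
  σ[v='s'](T) → 1
  ρ[y/v](σ[v='s'](T)) → 1
  ρ[h/c](ρ[y/v](σ[v='s'](T))) → 1
  π[y,h](ρ[h/c](ρ[y/v](σ[v='s'](T)))) → 1
  (U − π[y,h](ρ[h/c](ρ[y/v](σ[v='s'](T))))) → 6
  T → 4
  ((U − π[y,h](ρ[h/c](ρ[y/v](σ[v='s'](T))))) ⋈[h=c] T) → 1

E1 result:
y | h | v | c | d
q | 1 | r | 1 | 9
s | 3 | s | 3 | 3
E2 result:
y | h | v | c | d
q | 1 | r | 1 | 9
Witness: ('s', 3, 's', 3, 3) appears 1× in E1 but 0× in E2.

no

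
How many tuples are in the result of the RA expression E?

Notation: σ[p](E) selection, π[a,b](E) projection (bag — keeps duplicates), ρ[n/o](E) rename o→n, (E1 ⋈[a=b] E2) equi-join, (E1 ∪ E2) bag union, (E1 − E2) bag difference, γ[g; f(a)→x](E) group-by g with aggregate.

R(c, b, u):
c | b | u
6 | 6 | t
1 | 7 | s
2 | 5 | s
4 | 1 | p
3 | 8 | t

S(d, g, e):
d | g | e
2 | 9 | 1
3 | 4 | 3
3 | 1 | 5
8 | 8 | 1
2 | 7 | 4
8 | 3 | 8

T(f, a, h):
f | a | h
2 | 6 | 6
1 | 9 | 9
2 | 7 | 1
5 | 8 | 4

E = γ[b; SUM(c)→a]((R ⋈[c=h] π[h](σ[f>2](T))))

Per-node cardinality:
  R → 5
  T → 4
  σ[f>2](T) → 1
  π[h](σ[f>2](T)) → 1
  (R ⋈[c=h] π[h](σ[f>2](T))) → 1
  γ[b; SUM(c)→a]((R ⋈[c=h] π[h](σ[f>2](T)))) → 1

|E| = 1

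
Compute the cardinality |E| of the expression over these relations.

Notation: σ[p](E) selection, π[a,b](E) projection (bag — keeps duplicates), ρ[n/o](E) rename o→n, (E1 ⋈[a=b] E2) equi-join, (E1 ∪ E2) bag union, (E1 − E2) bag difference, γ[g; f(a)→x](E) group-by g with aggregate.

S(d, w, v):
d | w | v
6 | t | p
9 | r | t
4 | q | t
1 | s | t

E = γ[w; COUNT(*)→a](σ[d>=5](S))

Row counts bottom-up:
  S → 4
  σ[d>=5](S) → 2
  γ[w; COUNT(*)→a](σ[d>=5](S)) → 2

|E| = 2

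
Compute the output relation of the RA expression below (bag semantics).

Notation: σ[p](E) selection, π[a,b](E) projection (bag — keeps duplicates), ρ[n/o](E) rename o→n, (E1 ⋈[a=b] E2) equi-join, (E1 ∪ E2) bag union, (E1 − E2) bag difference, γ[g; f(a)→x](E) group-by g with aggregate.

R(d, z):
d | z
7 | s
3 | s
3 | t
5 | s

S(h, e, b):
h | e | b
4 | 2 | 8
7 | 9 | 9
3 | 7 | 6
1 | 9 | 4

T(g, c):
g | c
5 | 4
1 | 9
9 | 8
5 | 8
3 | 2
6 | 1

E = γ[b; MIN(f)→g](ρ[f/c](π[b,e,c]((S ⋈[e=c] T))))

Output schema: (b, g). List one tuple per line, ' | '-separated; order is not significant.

Stepwise |·|:
  S → 4
  T → 6
  (S ⋈[e=c] T) → 3
  π[b,e,c]((S ⋈[e=c] T)) → 3
  ρ[f/c](π[b,e,c]((S ⋈[e=c] T))) → 3
  γ[b; MIN(f)→g](ρ[f/c](π[b,e,c]((S ⋈[e=c] T)))) → 3

== RESULT ==
b | g
4 | 9
8 | 2
9 | 9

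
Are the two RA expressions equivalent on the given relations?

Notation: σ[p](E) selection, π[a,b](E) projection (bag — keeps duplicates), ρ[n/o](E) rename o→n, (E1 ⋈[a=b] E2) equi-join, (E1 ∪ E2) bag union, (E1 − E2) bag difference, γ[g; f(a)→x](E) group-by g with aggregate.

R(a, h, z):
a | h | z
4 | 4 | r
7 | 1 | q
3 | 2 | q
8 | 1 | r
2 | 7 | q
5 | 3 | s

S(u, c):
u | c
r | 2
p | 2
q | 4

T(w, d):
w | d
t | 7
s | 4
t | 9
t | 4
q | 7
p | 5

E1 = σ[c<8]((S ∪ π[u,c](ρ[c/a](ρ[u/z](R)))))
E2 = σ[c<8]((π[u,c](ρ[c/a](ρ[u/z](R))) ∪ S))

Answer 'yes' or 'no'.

E1 per-node cardinality:
  S → 3
  R → 6
  ρ[u/z](R) → 6
  ρ[c/a](ρ[u/z](R)) → 6
  π[u,c](ρ[c/a](ρ[u/z](R))) → 6
  (S ∪ π[u,c](ρ[c/a](ρ[u/z](R)))) → 9
  σ[c<8]((S ∪ π[u,c](ρ[c/a](ρ[u/z](R))))) → 8
E2 per-node cardinality:
  R → 6
  ρ[u/z](R) → 6
  ρ[c/a](ρ[u/z](R)) → 6
  π[u,c](ρ[c/a](ρ[u/z](R))) → 6
  S → 3
  (π[u,c](ρ[c/a](ρ[u/z](R))) ∪ S) → 9
  σ[c<8]((π[u,c](ρ[c/a](ρ[u/z](R))) ∪ S)) → 8

E1 and E2 produce the same multiset:
u | c
p | 2
q | 2
q | 3
q | 4
q | 7
r | 2
r | 4
s | 5

yes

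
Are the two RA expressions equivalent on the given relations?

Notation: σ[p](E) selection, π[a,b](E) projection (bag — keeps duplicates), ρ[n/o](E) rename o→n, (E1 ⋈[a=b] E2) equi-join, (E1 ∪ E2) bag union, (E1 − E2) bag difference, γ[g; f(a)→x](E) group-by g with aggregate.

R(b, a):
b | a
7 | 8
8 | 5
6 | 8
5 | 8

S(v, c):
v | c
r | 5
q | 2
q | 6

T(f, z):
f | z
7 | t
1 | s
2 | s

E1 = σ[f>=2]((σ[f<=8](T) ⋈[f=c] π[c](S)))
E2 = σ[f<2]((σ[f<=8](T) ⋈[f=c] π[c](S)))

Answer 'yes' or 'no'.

E1 per-node cardinality:
  T → 3
  σ[f<=8](T) → 3
  S → 3
  π[c](S) → 3
  (σ[f<=8](T) ⋈[f=c] π[c](S)) → 1
  σ[f>=2]((σ[f<=8](T) ⋈[f=c] π[c](S))) → 1
E2 per-node cardinality:
  T → 3
  σ[f<=8](T) → 3
  S → 3
  π[c](S) → 3
  (σ[f<=8](T) ⋈[f=c] π[c](S)) → 1
  σ[f<2]((σ[f<=8](T) ⋈[f=c] π[c](S))) → 0

E1 result:
f | z | c
2 | s | 2
E2 result:
f | z | c
(0 rows)
Witness: (2, 's', 2) appears 1× in E1 but 0× in E2.

no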